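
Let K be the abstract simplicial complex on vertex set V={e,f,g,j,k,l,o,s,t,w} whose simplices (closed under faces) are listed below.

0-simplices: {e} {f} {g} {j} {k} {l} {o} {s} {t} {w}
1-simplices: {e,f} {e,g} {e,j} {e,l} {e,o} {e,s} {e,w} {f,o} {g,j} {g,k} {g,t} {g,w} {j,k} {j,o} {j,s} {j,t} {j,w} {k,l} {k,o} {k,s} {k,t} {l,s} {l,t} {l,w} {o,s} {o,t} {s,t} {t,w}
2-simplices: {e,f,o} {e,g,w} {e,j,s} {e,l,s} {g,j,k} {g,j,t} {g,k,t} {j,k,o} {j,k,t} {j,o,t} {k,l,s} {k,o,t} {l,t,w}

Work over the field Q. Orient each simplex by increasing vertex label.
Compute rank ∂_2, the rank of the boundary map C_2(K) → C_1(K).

n_0=10 n_1=28 n_2=13  [Q]
∂1: piv[ef,eg,ej,el,eo,es,ew,gk,gt] rk=9  ker:fo,gj,gw,jk,jo,js,jt,jw,kl,ko,ks,kt,ls,lt,lw,os,ot,st,tw
∂2: piv[efo,egw,ejs,els,gjk,gjt,gkt,jko,jot,kls,ltw] rk=11  ker:jkt,kot
rk∂_2=11

rank∂_2=11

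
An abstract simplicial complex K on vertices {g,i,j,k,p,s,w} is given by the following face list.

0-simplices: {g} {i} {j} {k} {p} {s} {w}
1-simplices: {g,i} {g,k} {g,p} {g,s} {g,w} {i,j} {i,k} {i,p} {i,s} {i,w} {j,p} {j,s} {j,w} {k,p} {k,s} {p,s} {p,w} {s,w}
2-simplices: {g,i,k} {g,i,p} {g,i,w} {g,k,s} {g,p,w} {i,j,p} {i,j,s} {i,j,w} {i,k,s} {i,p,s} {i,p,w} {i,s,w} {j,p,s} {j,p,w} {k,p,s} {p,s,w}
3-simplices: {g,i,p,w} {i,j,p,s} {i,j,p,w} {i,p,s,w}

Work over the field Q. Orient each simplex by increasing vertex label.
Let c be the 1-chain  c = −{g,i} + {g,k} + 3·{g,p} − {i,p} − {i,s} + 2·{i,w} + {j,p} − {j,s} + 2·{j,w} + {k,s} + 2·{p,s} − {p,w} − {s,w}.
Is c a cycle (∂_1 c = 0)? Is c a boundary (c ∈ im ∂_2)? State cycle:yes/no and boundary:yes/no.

n_0=7 n_1=18 n_2=16 n_3=4  [Q]
∂1: piv[gi,gk,gp,gs,gw,ij] rk=6  ker:ik,ip,is,iw,jp,js,jw,kp,ks,ps,pw,sw
∂2: piv[gik,gip,giw,gks,gpw,ijp,ijs,ijw,iks,ips,isw,kps] rk=12  ker:ipw,jps,jpw,psw
∂3: piv[gipw,ijps,ijpw,ipsw] rk=4
∂1c = −3·{g} − {i} − 2·{j} + 2·{p} + 2·{s} + 2·{w}

cycle:no boundary:no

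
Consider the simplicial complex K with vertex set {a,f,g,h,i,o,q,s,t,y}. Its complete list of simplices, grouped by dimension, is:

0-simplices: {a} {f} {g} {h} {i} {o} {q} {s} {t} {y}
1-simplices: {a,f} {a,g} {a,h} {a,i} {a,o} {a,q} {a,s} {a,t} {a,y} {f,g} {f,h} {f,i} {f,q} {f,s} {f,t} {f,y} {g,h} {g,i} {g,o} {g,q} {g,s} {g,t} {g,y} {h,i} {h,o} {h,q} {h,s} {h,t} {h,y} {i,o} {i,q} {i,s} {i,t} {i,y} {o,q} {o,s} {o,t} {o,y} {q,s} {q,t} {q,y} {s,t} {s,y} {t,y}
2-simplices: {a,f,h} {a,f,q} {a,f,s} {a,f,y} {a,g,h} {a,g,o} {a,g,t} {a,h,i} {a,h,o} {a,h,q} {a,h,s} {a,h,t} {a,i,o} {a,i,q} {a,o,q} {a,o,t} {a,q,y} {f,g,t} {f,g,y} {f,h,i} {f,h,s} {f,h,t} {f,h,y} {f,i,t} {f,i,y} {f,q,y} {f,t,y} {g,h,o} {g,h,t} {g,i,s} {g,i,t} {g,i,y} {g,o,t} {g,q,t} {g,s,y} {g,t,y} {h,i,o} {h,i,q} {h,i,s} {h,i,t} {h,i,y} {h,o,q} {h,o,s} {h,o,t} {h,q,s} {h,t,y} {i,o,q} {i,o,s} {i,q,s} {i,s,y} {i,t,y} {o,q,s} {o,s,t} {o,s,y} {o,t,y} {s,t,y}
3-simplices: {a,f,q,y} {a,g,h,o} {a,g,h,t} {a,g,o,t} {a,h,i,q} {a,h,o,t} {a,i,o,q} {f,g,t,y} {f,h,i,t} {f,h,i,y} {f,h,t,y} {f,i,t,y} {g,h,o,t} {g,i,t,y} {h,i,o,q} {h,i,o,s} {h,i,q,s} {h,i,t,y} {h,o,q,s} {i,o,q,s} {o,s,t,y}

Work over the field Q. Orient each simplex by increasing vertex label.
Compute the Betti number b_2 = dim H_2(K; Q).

b_2=4

n_0=10 n_1=44 n_2=56 n_3=21  [Q]
∂1: piv[af,ag,ah,ai,ao,aq,as,at,ay] rk=9  ker:fg,fh,fi,fq,fs,ft,fy,gh,gi,go,gq,gs,gt,gy,hi,ho,hq,hs,ht,hy,io,iq,is,it,iy,oq,os,ot,oy,qs,qt,qy,st,sy,ty
∂2: piv[afh,afq,afs,afy,agh,ago,agt,ahi,aho,ahq,ahs,aht,aio,aiq,aoq,aot,aqy,fgt,fgy,fhi,fht,fhy,fit,fiy,fty,gis,git,gqt,gsy,his,hos,hqs,ost,osy] rk=34  ker:fhs,fqy,gho,ght,giy,got,gty,hio,hiq,hit,hiy,hoq,hot,hty,ioq,ios,iqs,isy,ity,oqs,oty,sty
∂3: piv[afqy,agho,aght,agot,ahiq,ahot,aioq,fgty,fhit,fhiy,fhty,fity,gity,hioq,hios,hiqs,hoqs,osty] rk=18  ker:ghot,hity,ioqs
b_2=(56−34)−18=4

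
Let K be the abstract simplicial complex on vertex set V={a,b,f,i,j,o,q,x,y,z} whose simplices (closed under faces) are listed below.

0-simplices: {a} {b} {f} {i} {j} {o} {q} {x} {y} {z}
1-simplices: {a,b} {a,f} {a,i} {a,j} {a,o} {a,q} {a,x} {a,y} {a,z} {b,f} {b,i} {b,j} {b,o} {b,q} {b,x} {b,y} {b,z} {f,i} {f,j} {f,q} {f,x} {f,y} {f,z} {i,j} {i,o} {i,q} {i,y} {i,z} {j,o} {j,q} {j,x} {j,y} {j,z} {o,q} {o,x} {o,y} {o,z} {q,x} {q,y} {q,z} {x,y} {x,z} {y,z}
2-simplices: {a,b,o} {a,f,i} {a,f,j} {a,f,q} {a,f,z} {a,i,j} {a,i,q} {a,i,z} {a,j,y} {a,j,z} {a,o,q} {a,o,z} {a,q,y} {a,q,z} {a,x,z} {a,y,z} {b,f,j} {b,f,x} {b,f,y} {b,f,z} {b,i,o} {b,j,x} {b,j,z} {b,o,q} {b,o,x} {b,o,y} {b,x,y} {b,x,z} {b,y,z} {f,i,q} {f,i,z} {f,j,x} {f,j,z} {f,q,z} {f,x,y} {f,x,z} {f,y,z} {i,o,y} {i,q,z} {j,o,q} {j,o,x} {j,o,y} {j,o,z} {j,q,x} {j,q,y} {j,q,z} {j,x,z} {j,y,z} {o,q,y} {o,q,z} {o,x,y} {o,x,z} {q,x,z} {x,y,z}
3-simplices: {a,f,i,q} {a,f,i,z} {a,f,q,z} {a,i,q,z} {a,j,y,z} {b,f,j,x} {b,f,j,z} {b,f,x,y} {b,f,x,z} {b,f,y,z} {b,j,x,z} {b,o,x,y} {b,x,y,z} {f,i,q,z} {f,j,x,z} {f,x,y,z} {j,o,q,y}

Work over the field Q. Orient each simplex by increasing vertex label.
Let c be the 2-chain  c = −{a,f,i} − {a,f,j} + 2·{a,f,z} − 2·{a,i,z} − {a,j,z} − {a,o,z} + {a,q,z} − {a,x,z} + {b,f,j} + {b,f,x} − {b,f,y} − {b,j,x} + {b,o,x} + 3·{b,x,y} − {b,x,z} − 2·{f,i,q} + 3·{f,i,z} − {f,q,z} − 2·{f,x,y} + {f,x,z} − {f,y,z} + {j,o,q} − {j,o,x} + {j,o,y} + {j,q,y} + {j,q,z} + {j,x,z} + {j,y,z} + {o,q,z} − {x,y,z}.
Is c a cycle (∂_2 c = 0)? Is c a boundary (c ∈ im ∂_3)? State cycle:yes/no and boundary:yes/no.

n_0=10 n_1=43 n_2=54 n_3=17  [Q]
∂1: piv[ab,af,ai,aj,ao,aq,ax,ay,az] rk=9  ker:bf,bi,bj,bo,bq,bx,by,bz,fi,fj,fq,fx,fy,fz,ij,io,iq,iy,iz,jo,jq,jx,jy,jz,oq,ox,oy,oz,qx,qy,qz,xy,xz,yz
∂2: piv[abo,afi,afj,afq,afz,aij,aiq,aiz,ajy,ajz,aoq,aoz,aqy,aqz,axz,ayz,bfj,bfx,bfy,bfz,bio,bjx,boq,box,boy,bxy,bxz,byz,ioy,joq,jox,joz,jqx] rk=33  ker:bjz,fiq,fiz,fjx,fjz,fqz,fxy,fxz,fyz,iqz,joy,jqy,jqz,jxz,jyz,oqy,oqz,oxy,oxz,qxz,xyz
∂3: piv[afiq,afiz,afqz,aiqz,ajyz,bfjx,bfjz,bfxy,bfxz,bfyz,bjxz,boxy,bxyz,joqy] rk=14  ker:fiqz,fjxz,fxyz
∂2c = −{a,i} − {a,o} + {a,q} − {a,x} + 2·{a,z} + {b,f} − 2·{b,j} + {b,o} + {b,x} − 2·{b,y} + {b,z} + {f,q} − 2·{i,q} + {i,z} + {j,o} + {j,q} + {j,x} − {j,y} − 4·{j,z} + 2·{o,q} + {o,y} − 2·{o,z} + {q,y} + 2·{q,z} + {x,z} − {y,z}

cycle:no boundary:no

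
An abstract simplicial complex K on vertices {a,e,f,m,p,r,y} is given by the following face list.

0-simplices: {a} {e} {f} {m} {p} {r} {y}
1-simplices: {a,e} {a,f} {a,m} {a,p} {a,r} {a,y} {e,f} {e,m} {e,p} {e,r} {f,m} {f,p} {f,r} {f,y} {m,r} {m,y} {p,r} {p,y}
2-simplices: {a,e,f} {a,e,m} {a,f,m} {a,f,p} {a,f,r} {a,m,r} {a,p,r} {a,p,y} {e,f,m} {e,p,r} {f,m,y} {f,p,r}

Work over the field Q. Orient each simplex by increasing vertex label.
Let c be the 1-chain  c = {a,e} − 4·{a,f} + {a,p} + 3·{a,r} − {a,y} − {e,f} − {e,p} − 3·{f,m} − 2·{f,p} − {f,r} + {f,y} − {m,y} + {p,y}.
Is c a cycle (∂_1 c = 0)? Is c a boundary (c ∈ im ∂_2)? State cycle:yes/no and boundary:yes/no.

n_0=7 n_1=18 n_2=12  [Q]
∂1: piv[ae,af,am,ap,ar,ay] rk=6  ker:ef,em,ep,er,fm,fp,fr,fy,mr,my,pr,py
∂2: piv[aef,aem,afm,afp,afr,amr,apr,apy,epr,fmy] rk=10  ker:efm,fpr
∂1c = 3·{e} − 2·{m} − 3·{p} + 2·{r}

cycle:no boundary:no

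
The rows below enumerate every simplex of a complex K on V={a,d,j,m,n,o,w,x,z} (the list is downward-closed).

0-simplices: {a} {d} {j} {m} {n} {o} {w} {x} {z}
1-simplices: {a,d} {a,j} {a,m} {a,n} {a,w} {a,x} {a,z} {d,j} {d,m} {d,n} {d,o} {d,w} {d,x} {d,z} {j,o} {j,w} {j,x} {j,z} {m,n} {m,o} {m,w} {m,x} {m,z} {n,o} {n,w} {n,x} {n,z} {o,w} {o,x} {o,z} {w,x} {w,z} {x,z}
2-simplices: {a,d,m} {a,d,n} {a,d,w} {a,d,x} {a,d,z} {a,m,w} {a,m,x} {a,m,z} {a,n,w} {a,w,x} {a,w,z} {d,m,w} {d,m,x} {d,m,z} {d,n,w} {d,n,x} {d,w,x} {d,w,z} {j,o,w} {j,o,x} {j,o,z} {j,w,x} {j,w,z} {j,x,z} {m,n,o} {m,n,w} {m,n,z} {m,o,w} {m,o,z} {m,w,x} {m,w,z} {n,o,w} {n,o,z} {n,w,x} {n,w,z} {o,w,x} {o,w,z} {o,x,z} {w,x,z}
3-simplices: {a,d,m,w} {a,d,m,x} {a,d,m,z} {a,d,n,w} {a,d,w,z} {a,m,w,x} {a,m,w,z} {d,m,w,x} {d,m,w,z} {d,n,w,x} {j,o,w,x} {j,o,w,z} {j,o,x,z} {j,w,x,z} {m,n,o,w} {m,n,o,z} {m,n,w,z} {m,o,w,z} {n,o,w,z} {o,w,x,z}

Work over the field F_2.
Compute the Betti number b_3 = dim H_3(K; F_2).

n_0=9 n_1=33 n_2=39 n_3=20  [Z2]
∂1: piv[ad,aj,am,an,aw,ax,az,do] rk=8  ker:dj,dm,dn,dw,dx,dz,jo,jw,jx,jz,mn,mo,mw,mx,mz,no,nw,nx,nz,ow,ox,oz,wx,wz,xz
∂2: piv[adm,adn,adw,adx,adz,amw,amx,amz,anw,awx,awz,dnx,jow,jox,joz,jwx,jwz,jxz,mno,mnw,mnz,mow] rk=22  ker:dmw,dmx,dmz,dnw,dwx,dwz,moz,mwx,mwz,now,noz,nwx,nwz,owx,owz,oxz,wxz
∂3: piv[admw,admx,admz,adnw,adwz,amwx,amwz,dmwx,dnwx,jowx,jowz,joxz,jwxz,mnow,mnoz,mnwz,mowz] rk=17  ker:dmwz,nowz,owxz
b_3=(20−17)−0=3

b_3=3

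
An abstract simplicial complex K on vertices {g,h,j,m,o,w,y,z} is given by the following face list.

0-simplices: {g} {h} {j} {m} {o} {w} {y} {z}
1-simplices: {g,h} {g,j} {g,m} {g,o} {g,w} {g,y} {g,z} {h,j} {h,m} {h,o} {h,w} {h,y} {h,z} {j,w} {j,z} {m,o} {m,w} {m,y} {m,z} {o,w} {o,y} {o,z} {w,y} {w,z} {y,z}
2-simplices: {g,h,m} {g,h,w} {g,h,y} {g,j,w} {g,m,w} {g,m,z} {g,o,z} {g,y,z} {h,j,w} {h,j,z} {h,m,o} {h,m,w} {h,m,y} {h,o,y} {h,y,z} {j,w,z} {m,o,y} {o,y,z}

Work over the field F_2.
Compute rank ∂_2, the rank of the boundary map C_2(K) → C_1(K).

rank∂_2=16

n_0=8 n_1=25 n_2=18  [Z2]
∂1: piv[gh,gj,gm,go,gw,gy,gz] rk=7  ker:hj,hm,ho,hw,hy,hz,jw,jz,mo,mw,my,mz,ow,oy,oz,wy,wz,yz
∂2: piv[ghm,ghw,ghy,gjw,gmw,gmz,goz,gyz,hjw,hjz,hmo,hmy,hoy,hyz,jwz,oyz] rk=16  ker:hmw,moy
rk∂_2=16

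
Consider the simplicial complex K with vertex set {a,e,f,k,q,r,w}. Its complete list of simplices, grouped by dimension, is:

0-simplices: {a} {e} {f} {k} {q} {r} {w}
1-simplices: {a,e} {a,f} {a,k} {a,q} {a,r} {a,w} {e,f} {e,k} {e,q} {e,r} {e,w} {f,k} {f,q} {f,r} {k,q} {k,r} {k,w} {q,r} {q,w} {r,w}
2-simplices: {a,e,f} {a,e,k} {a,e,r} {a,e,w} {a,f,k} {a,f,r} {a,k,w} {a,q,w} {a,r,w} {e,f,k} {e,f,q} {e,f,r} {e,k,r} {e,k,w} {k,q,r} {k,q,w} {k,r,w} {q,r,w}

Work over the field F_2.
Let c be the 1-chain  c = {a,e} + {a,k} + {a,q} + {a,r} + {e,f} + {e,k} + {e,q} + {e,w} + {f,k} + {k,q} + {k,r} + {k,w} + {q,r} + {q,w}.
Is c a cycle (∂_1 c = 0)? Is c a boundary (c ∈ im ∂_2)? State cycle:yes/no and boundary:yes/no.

n_0=7 n_1=20 n_2=18  [Z2]
∂1: piv[ae,af,ak,aq,ar,aw] rk=6  ker:ef,ek,eq,er,ew,fk,fq,fr,kq,kr,kw,qr,qw,rw
∂2: piv[aef,aek,aer,aew,afk,afr,akw,aqw,arw,efq,ekr,kqr,kqw] rk=13  ker:efk,efr,ekw,krw,qrw
∂1c = {e} + {q} + {r} + {w}

cycle:no boundary:no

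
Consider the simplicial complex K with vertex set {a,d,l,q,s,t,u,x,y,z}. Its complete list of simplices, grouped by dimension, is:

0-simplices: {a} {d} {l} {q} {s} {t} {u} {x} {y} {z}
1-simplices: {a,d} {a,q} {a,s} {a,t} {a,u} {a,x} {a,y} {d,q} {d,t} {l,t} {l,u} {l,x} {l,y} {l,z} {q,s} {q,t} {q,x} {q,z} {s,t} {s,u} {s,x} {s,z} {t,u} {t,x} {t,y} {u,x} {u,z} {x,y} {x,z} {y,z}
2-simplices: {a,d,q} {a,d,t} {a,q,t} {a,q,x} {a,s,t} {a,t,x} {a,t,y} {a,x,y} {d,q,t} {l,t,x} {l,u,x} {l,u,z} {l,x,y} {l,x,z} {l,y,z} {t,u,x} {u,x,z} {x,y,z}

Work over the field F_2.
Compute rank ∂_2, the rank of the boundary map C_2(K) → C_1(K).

n_0=10 n_1=30 n_2=18  [Z2]
∂1: piv[ad,aq,as,at,au,ax,ay,lt,lz] rk=9  ker:dq,dt,lu,lx,ly,qs,qt,qx,qz,st,su,sx,sz,tu,tx,ty,ux,uz,xy,xz,yz
∂2: piv[adq,adt,aqt,aqx,ast,atx,aty,axy,ltx,lux,luz,lxy,lxz,lyz,tux] rk=15  ker:dqt,uxz,xyz
rk∂_2=15

rank∂_2=15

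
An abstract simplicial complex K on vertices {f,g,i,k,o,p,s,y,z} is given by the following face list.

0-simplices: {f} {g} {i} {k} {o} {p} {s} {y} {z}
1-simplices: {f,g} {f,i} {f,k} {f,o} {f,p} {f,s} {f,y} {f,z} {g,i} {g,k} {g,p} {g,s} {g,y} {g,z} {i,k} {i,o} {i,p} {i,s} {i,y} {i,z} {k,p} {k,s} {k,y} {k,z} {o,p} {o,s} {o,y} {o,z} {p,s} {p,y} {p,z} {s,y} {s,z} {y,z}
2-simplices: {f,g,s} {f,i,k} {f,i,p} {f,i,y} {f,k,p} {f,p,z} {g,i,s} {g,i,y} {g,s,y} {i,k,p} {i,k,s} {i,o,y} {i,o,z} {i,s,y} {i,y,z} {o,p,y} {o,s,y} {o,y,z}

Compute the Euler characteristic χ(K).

n_0=9 n_1=34 n_2=18
χ=+9−34+18=-7

χ(K)=-7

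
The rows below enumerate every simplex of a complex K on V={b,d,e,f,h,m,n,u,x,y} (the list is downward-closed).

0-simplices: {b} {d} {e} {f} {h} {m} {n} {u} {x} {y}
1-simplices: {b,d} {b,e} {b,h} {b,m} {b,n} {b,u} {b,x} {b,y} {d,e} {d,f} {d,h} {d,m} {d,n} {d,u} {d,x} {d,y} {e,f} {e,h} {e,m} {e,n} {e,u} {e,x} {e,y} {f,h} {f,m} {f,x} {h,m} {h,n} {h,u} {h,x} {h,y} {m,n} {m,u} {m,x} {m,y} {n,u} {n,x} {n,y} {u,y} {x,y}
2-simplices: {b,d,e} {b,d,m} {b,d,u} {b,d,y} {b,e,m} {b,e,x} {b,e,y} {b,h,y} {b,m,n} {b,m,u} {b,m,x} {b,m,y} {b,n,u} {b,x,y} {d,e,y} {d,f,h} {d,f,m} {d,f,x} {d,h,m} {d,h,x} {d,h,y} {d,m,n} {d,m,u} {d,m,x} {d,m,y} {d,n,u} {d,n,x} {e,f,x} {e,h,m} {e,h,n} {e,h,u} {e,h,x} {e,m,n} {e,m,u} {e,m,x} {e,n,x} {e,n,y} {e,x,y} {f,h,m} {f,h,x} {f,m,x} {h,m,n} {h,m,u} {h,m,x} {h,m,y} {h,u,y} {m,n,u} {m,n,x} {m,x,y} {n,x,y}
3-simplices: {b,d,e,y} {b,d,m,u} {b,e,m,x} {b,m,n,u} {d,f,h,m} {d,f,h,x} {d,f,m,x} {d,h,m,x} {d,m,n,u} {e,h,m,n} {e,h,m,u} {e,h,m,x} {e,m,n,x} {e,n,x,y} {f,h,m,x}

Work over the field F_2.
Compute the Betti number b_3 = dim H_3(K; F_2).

b_3=1

n_0=10 n_1=40 n_2=50 n_3=15  [Z2]
∂1: piv[bd,be,bh,bm,bn,bu,bx,by,df] rk=9  ker:de,dh,dm,dn,du,dx,dy,ef,eh,em,en,eu,ex,ey,fh,fm,fx,hm,hn,hu,hx,hy,mn,mu,mx,my,nu,nx,ny,uy,xy
∂2: piv[bde,bdm,bdu,bdy,bem,bex,bey,bhy,bmn,bmu,bmx,bmy,bnu,bxy,dfh,dfm,dfx,dhm,dhx,dhy,dmn,dmx,dnx,efx,ehm,ehn,ehu,emn,emu,eny,huy] rk=31  ker:dey,dmu,dmy,dnu,ehx,emx,enx,exy,fhm,fhx,fmx,hmn,hmu,hmx,hmy,mnu,mnx,mxy,nxy
∂3: piv[bdey,bdmu,bemx,bmnu,dfhm,dfhx,dfmx,dhmx,dmnu,ehmn,ehmu,ehmx,emnx,enxy] rk=14  ker:fhmx
b_3=(15−14)−0=1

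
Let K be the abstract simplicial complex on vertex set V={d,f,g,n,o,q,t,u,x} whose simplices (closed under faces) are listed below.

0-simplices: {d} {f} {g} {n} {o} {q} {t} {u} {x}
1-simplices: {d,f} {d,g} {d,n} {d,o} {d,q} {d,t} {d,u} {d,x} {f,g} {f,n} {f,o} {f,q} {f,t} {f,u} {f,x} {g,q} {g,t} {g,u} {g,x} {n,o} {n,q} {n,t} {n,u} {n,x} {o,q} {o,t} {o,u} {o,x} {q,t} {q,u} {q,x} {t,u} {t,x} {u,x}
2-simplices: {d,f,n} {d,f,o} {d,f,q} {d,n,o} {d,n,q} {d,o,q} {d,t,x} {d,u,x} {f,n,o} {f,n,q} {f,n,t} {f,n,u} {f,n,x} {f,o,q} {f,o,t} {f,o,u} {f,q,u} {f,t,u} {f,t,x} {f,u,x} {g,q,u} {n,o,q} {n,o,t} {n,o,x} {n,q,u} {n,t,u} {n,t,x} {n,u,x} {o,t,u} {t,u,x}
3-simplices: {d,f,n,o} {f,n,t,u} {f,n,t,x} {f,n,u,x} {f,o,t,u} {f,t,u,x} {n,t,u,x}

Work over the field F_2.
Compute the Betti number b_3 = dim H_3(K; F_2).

b_3=1

n_0=9 n_1=34 n_2=30 n_3=7  [Z2]
∂1: piv[df,dg,dn,do,dq,dt,du,dx] rk=8  ker:fg,fn,fo,fq,ft,fu,fx,gq,gt,gu,gx,no,nq,nt,nu,nx,oq,ot,ou,ox,qt,qu,qx,tu,tx,ux
∂2: piv[dfn,dfo,dfq,dno,dnq,doq,dtx,dux,fnt,fnu,fnx,fot,fou,fqu,ftu,ftx,fux,gqu,nox] rk=19  ker:fno,fnq,foq,noq,not,nqu,ntu,ntx,nux,otu,tux
∂3: piv[dfno,fntu,fntx,fnux,fotu,ftux] rk=6  ker:ntux
b_3=(7−6)−0=1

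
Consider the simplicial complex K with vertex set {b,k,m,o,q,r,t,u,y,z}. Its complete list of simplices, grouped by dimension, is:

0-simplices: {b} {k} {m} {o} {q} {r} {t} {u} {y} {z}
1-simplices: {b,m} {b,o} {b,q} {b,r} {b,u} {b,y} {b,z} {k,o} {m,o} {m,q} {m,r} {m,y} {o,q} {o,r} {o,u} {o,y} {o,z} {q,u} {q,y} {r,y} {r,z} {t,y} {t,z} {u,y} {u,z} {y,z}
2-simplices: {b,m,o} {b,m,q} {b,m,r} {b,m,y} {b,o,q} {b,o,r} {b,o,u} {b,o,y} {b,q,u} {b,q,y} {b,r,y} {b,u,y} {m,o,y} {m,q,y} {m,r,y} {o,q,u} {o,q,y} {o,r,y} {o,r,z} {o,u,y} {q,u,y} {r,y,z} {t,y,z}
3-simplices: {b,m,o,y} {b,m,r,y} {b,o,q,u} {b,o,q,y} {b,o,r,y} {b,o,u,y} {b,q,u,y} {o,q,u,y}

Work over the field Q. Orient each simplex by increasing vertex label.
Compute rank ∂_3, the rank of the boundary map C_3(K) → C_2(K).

n_0=10 n_1=26 n_2=23 n_3=8  [Q]
∂1: piv[bm,bo,bq,br,bu,by,bz,ko,ty] rk=9  ker:mo,mq,mr,my,oq,or,ou,oy,oz,qu,qy,ry,rz,tz,uy,uz,yz
∂2: piv[bmo,bmq,bmr,bmy,boq,bor,bou,boy,bqu,bqy,bry,buy,orz,ryz,tyz] rk=15  ker:moy,mqy,mry,oqu,oqy,ory,ouy,quy
∂3: piv[bmoy,bmry,boqu,boqy,bory,bouy,bquy] rk=7  ker:oquy
rk∂_3=7

rank∂_3=7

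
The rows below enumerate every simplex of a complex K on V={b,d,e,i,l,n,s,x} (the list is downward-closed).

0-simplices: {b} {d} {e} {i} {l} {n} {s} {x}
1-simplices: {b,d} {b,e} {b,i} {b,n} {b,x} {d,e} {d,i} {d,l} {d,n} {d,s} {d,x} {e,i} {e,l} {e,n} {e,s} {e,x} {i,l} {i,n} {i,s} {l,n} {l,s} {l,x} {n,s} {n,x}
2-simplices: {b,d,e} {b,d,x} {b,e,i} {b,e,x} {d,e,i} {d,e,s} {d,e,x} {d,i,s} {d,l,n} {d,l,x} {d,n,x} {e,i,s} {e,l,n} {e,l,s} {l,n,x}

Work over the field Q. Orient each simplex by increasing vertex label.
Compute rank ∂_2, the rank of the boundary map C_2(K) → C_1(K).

n_0=8 n_1=24 n_2=15  [Q]
∂1: piv[bd,be,bi,bn,bx,dl,ds] rk=7  ker:de,di,dn,dx,ei,el,en,es,ex,il,in,is,ln,ls,lx,ns,nx
∂2: piv[bde,bdx,bei,bex,dei,des,dis,dln,dlx,dnx,eln,els] rk=12  ker:dex,eis,lnx
rk∂_2=12

rank∂_2=12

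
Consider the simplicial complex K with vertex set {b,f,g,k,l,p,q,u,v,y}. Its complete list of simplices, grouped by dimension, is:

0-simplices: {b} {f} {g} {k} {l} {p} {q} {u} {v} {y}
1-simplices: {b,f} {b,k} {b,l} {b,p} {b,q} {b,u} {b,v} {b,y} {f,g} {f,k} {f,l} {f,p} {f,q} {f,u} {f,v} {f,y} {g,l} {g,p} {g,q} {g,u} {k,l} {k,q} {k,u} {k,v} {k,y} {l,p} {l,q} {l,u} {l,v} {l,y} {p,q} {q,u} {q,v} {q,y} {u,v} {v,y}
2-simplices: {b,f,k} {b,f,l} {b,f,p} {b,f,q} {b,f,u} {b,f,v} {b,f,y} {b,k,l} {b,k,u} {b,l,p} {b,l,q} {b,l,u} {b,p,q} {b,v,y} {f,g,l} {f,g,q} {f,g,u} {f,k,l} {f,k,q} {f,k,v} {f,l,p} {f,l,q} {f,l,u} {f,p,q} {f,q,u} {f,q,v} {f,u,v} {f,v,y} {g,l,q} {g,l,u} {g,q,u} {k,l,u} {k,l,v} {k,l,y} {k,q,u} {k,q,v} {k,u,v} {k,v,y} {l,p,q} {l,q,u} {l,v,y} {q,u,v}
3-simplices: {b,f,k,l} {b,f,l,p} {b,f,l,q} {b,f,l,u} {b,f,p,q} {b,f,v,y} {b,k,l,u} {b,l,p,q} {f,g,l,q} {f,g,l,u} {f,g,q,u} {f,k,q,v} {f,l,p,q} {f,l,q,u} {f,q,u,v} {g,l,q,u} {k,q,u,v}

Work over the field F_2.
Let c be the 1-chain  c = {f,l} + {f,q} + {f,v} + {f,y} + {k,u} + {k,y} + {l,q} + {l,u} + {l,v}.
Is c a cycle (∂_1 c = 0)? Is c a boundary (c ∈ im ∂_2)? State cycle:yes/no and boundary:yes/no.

n_0=10 n_1=36 n_2=42 n_3=17  [Z2]
∂1: piv[bf,bk,bl,bp,bq,bu,bv,by,fg] rk=9  ker:fk,fl,fp,fq,fu,fv,fy,gl,gp,gq,gu,kl,kq,ku,kv,ky,lp,lq,lu,lv,ly,pq,qu,qv,qy,uv,vy
∂2: piv[bfk,bfl,bfp,bfq,bfu,bfv,bfy,bkl,bku,blp,blq,blu,bpq,bvy,fgl,fgq,fgu,fkq,fkv,fqu,fqv,fuv,klv,kly,kvy] rk=25  ker:fkl,flp,flq,flu,fpq,fvy,glq,glu,gqu,klu,kqu,kqv,kuv,lpq,lqu,lvy,quv
∂3: piv[bfkl,bflp,bflq,bflu,bfpq,bfvy,bklu,blpq,fglq,fglu,fgqu,fkqv,flqu,fquv,kquv] rk=15  ker:flpq,glqu
∂1c = 0
c vs im∂2: reduces to 0 ⇒ boundary

cycle:yes boundary:yes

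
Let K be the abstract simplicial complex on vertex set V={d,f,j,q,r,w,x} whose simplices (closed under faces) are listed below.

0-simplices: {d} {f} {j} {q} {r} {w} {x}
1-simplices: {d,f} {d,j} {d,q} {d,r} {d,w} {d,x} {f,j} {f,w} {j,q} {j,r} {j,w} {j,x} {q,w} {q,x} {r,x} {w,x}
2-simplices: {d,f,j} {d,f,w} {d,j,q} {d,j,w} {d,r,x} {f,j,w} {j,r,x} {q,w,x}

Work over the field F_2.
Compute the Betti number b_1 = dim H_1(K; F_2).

b_1=3

n_0=7 n_1=16 n_2=8  [Z2]
∂1: piv[df,dj,dq,dr,dw,dx] rk=6  ker:fj,fw,jq,jr,jw,jx,qw,qx,rx,wx
∂2: piv[dfj,dfw,djq,djw,drx,jrx,qwx] rk=7  ker:fjw
b_1=(16−6)−7=3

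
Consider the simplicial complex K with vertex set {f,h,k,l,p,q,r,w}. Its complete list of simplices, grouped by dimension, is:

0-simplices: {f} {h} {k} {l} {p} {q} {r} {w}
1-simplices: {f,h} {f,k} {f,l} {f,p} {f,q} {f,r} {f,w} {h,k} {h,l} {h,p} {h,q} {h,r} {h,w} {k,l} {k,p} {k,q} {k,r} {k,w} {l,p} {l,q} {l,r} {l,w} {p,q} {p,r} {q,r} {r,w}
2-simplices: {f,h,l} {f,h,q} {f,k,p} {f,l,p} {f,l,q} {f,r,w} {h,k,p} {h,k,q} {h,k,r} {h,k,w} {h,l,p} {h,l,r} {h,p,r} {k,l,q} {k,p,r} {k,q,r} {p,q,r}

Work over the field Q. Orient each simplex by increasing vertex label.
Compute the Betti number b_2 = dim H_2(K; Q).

n_0=8 n_1=26 n_2=17  [Q]
∂1: piv[fh,fk,fl,fp,fq,fr,fw] rk=7  ker:hk,hl,hp,hq,hr,hw,kl,kp,kq,kr,kw,lp,lq,lr,lw,pq,pr,qr,rw
∂2: piv[fhl,fhq,fkp,flp,flq,frw,hkp,hkq,hkr,hkw,hlp,hlr,hpr,klq,kqr,pqr] rk=16  ker:kpr
b_2=(17−16)−0=1

b_2=1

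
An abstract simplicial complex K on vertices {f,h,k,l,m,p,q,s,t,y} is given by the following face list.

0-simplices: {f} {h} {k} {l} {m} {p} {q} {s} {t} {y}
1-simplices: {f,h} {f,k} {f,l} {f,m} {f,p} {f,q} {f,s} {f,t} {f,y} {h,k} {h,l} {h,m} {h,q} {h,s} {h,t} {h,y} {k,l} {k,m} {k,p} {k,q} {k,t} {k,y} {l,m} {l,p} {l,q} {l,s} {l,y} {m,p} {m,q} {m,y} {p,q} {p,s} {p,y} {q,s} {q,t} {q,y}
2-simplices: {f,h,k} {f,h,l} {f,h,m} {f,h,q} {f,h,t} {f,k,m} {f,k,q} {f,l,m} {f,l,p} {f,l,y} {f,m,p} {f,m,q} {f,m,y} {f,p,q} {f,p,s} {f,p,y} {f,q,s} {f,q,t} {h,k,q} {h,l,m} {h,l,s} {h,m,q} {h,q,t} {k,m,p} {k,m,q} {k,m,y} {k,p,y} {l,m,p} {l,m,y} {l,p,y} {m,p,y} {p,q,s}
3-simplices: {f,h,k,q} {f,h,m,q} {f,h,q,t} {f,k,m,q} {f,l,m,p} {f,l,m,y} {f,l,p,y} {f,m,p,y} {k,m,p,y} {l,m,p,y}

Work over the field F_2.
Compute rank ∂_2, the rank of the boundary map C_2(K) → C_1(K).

n_0=10 n_1=36 n_2=32 n_3=10  [Z2]
∂1: piv[fh,fk,fl,fm,fp,fq,fs,ft,fy] rk=9  ker:hk,hl,hm,hq,hs,ht,hy,kl,km,kp,kq,kt,ky,lm,lp,lq,ls,ly,mp,mq,my,pq,ps,py,qs,qt,qy
∂2: piv[fhk,fhl,fhm,fhq,fht,fkm,fkq,flm,flp,fly,fmp,fmq,fmy,fpq,fps,fpy,fqs,fqt,hls,kmp,kmy] rk=21  ker:hkq,hlm,hmq,hqt,kmq,kpy,lmp,lmy,lpy,mpy,pqs
∂3: piv[fhkq,fhmq,fhqt,fkmq,flmp,flmy,flpy,fmpy,kmpy] rk=9  ker:lmpy
rk∂_2=21

rank∂_2=21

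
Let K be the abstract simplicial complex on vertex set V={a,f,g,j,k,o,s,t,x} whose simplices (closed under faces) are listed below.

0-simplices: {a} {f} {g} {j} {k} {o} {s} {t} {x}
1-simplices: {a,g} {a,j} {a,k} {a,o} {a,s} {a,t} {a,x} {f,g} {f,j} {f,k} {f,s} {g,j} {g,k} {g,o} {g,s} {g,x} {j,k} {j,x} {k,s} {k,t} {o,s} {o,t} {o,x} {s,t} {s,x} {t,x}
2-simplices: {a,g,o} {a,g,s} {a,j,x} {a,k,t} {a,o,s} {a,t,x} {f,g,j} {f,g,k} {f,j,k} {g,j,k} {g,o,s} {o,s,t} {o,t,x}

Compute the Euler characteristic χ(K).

χ(K)=-4

n_0=9 n_1=26 n_2=13
χ=+9−26+13=-4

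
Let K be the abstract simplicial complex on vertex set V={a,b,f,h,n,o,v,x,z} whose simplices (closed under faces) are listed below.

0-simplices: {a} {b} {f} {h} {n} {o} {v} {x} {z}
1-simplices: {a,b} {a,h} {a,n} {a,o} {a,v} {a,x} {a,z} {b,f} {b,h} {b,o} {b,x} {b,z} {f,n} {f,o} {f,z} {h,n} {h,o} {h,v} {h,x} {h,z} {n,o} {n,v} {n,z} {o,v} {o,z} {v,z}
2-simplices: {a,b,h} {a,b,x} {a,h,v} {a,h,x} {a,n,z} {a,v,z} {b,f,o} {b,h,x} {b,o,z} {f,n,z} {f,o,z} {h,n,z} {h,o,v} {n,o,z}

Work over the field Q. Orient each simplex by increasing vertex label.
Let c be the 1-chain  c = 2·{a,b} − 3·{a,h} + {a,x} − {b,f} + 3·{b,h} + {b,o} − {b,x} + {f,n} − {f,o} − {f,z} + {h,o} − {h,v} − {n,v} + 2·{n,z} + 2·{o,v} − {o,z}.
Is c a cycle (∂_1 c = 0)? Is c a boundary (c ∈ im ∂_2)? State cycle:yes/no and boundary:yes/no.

cycle:yes boundary:no

n_0=9 n_1=26 n_2=14  [Q]
∂1: piv[ab,ah,an,ao,av,ax,az,bf] rk=8  ker:bh,bo,bx,bz,fn,fo,fz,hn,ho,hv,hx,hz,no,nv,nz,ov,oz,vz
∂2: piv[abh,abx,ahv,ahx,anz,avz,bfo,boz,fnz,foz,hnz,hov,noz] rk=13  ker:bhx
∂1c = 0
c vs im∂2: residual ≠ 0 ⇒ not boundary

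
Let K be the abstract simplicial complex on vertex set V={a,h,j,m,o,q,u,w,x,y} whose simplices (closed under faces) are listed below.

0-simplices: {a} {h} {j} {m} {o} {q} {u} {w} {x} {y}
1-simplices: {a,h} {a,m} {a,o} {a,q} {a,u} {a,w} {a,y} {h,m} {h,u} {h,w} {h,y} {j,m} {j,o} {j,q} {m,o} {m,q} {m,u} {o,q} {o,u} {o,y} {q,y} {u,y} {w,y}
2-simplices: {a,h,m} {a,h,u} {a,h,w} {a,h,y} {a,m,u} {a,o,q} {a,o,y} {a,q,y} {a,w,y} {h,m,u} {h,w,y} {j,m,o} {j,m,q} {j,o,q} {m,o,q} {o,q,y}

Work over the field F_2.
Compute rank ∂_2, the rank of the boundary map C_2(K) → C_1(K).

rank∂_2=12

n_0=10 n_1=23 n_2=16  [Z2]
∂1: piv[ah,am,ao,aq,au,aw,ay,jm] rk=8  ker:hm,hu,hw,hy,jo,jq,mo,mq,mu,oq,ou,oy,qy,uy,wy
∂2: piv[ahm,ahu,ahw,ahy,amu,aoq,aoy,aqy,awy,jmo,jmq,joq] rk=12  ker:hmu,hwy,moq,oqy
rk∂_2=12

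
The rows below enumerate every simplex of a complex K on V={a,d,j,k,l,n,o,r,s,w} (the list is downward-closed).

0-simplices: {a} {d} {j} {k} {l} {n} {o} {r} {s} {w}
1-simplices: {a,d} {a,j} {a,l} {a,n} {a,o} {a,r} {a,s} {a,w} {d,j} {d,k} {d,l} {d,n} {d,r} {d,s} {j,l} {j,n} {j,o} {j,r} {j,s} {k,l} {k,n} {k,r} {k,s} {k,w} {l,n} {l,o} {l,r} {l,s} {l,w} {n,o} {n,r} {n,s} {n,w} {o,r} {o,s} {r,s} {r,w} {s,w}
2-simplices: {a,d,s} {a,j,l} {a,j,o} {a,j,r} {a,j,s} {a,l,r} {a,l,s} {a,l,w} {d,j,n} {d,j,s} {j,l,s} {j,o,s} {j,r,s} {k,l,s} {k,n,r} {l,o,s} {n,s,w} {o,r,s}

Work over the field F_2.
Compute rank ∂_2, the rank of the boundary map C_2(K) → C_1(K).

rank∂_2=17

n_0=10 n_1=38 n_2=18  [Z2]
∂1: piv[ad,aj,al,an,ao,ar,as,aw,dk] rk=9  ker:dj,dl,dn,dr,ds,jl,jn,jo,jr,js,kl,kn,kr,ks,kw,ln,lo,lr,ls,lw,no,nr,ns,nw,or,os,rs,rw,sw
∂2: piv[ads,ajl,ajo,ajr,ajs,alr,als,alw,djn,djs,jos,jrs,kls,knr,los,nsw,ors] rk=17  ker:jls
rk∂_2=17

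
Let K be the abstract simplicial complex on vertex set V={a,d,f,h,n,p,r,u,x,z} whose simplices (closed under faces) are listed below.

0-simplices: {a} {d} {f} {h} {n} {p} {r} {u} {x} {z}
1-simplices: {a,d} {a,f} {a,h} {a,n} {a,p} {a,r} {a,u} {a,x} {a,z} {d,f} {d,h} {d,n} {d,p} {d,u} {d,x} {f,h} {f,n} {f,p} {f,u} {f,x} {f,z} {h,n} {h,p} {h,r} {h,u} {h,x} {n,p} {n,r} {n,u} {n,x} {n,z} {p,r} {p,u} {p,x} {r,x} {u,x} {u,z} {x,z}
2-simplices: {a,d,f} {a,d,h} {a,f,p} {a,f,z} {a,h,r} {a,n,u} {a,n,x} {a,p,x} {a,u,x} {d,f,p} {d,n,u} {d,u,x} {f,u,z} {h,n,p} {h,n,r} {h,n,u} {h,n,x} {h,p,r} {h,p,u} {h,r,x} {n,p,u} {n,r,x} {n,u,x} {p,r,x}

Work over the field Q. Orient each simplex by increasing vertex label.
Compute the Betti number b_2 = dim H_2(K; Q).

n_0=10 n_1=38 n_2=24  [Q]
∂1: piv[ad,af,ah,an,ap,ar,au,ax,az] rk=9  ker:df,dh,dn,dp,du,dx,fh,fn,fp,fu,fx,fz,hn,hp,hr,hu,hx,np,nr,nu,nx,nz,pr,pu,px,rx,ux,uz,xz
∂2: piv[adf,adh,afp,afz,ahr,anu,anx,apx,aux,dfp,dnu,dux,fuz,hnp,hnr,hnu,hnx,hpr,hpu,hrx,prx] rk=21  ker:npu,nrx,nux
b_2=(24−21)−0=3

b_2=3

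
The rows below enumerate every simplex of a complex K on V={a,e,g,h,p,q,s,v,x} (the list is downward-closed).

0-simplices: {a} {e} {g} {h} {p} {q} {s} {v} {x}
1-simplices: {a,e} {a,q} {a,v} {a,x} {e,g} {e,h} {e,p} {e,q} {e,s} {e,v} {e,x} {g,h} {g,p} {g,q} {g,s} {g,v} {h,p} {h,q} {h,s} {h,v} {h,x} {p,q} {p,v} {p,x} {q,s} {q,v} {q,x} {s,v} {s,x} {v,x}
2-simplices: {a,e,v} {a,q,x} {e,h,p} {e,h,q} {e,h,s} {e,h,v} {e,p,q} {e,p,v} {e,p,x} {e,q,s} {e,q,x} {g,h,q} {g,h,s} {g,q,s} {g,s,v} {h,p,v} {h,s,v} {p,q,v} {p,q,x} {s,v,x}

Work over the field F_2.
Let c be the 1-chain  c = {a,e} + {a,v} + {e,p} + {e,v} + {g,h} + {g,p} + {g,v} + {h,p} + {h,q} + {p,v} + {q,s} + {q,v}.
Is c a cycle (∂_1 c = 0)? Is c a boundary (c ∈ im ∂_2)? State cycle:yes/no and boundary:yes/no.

cycle:no boundary:no

n_0=9 n_1=30 n_2=20  [Z2]
∂1: piv[ae,aq,av,ax,eg,eh,ep,es] rk=8  ker:eq,ev,ex,gh,gp,gq,gs,gv,hp,hq,hs,hv,hx,pq,pv,px,qs,qv,qx,sv,sx,vx
∂2: piv[aev,aqx,ehp,ehq,ehs,ehv,epq,epv,epx,eqs,eqx,ghq,ghs,gsv,hsv,pqv,svx] rk=17  ker:gqs,hpv,pqx
∂1c = {e} + {g} + {h} + {q} + {s} + {v}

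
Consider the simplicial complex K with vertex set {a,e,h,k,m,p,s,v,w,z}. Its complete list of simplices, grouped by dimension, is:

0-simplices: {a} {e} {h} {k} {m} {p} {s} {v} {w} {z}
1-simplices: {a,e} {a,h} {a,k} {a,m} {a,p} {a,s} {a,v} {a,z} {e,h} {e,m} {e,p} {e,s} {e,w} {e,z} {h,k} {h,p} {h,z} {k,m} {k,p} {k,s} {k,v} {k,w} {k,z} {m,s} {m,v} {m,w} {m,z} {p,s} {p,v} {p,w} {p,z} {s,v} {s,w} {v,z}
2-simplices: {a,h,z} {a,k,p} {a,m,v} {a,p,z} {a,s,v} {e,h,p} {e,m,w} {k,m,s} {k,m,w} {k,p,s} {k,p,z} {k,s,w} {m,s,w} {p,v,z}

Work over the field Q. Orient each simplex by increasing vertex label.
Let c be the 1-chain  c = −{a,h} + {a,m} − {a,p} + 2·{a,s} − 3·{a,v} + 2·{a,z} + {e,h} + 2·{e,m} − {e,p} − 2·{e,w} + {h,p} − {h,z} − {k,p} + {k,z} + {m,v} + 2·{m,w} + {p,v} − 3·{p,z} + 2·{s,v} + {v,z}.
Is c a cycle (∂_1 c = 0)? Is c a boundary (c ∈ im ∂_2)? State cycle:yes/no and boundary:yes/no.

cycle:yes boundary:yes

n_0=10 n_1=34 n_2=14  [Q]
∂1: piv[ae,ah,ak,am,ap,as,av,az,ew] rk=9  ker:eh,em,ep,es,ez,hk,hp,hz,km,kp,ks,kv,kw,kz,ms,mv,mw,mz,ps,pv,pw,pz,sv,sw,vz
∂2: piv[ahz,akp,amv,apz,asv,ehp,emw,kms,kmw,kps,kpz,ksw,pvz] rk=13  ker:msw
∂1c = 0
c vs im∂2: reduces to 0 ⇒ boundary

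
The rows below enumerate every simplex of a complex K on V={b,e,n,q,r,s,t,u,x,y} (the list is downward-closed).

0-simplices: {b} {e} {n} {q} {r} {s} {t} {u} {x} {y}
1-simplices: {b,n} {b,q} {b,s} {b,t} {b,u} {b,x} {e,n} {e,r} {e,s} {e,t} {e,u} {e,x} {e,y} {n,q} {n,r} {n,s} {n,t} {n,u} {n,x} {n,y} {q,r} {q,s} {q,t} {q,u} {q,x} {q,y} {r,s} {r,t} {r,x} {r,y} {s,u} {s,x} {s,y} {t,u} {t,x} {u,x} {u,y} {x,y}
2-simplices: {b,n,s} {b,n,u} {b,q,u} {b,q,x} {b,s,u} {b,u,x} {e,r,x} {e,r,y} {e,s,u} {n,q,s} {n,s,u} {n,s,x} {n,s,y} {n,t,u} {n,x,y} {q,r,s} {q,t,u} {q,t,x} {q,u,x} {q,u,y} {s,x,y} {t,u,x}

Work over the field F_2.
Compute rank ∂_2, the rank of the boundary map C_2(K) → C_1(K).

n_0=10 n_1=38 n_2=22  [Z2]
∂1: piv[bn,bq,bs,bt,bu,bx,en,er,ey] rk=9  ker:es,et,eu,ex,nq,nr,ns,nt,nu,nx,ny,qr,qs,qt,qu,qx,qy,rs,rt,rx,ry,su,sx,sy,tu,tx,ux,uy,xy
∂2: piv[bns,bnu,bqu,bqx,bsu,bux,erx,ery,esu,nqs,nsx,nsy,ntu,nxy,qrs,qtu,qtx,quy] rk=18  ker:nsu,qux,sxy,tux
rk∂_2=18

rank∂_2=18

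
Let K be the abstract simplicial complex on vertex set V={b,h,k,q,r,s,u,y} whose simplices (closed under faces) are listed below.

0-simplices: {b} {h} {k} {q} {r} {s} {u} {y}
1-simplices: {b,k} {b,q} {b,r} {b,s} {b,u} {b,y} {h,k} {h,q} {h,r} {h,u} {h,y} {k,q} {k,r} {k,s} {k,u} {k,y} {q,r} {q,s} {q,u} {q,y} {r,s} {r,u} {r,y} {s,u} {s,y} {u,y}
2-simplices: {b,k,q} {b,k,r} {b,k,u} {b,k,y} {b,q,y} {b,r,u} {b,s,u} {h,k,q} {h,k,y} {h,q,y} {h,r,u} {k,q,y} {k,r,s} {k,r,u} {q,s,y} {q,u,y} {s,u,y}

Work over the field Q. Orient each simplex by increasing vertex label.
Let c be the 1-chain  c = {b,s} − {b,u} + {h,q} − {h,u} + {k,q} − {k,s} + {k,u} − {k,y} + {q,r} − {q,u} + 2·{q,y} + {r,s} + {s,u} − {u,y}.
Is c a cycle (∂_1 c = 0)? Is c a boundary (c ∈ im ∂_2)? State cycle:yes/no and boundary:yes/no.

n_0=8 n_1=26 n_2=17  [Q]
∂1: piv[bk,bq,br,bs,bu,by,hk] rk=7  ker:hq,hr,hu,hy,kq,kr,ks,ku,ky,qr,qs,qu,qy,rs,ru,ry,su,sy,uy
∂2: piv[bkq,bkr,bku,bky,bqy,bru,bsu,hkq,hky,hru,krs,qsy,quy,suy] rk=14  ker:hqy,kqy,kru
∂1c = 0
c vs im∂2: residual ≠ 0 ⇒ not boundary

cycle:yes boundary:no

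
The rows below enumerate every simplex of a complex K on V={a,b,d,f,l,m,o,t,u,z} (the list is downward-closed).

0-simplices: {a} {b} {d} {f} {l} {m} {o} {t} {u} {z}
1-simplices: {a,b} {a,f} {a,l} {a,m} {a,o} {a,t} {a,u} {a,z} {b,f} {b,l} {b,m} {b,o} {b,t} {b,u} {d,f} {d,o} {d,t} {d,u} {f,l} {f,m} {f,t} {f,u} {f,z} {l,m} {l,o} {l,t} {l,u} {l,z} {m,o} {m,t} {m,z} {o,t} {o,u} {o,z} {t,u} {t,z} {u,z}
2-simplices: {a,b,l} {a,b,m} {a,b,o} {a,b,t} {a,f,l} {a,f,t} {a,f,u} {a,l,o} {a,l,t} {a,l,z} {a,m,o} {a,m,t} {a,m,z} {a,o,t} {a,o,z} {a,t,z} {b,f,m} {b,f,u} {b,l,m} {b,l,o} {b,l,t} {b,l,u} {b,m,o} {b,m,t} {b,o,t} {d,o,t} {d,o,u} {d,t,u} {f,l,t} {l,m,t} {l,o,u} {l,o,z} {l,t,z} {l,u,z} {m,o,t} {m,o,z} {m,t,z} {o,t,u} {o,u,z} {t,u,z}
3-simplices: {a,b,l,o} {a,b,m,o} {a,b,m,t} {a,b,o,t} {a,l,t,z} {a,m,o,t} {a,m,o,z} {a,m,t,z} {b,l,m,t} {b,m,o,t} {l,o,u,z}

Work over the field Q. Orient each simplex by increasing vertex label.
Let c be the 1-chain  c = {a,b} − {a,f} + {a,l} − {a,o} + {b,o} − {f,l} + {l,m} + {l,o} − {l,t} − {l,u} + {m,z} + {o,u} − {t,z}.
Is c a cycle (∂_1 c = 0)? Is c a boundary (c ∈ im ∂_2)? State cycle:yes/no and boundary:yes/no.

cycle:yes boundary:yes

n_0=10 n_1=37 n_2=40 n_3=11  [Q]
∂1: piv[ab,af,al,am,ao,at,au,az,df] rk=9  ker:bf,bl,bm,bo,bt,bu,do,dt,du,fl,fm,ft,fu,fz,lm,lo,lt,lu,lz,mo,mt,mz,ot,ou,oz,tu,tz,uz
∂2: piv[abl,abm,abo,abt,afl,aft,afu,alo,alt,alz,amo,amt,amz,aot,aoz,atz,bfm,bfu,blm,blu,dot,dou,dtu,lou,luz] rk=25  ker:blo,blt,bmo,bmt,bot,flt,lmt,loz,ltz,mot,moz,mtz,otu,ouz,tuz
∂3: piv[ablo,abmo,abmt,abot,altz,amot,amoz,amtz,blmt,louz] rk=10  ker:bmot
∂1c = 0
c vs im∂2: reduces to 0 ⇒ boundary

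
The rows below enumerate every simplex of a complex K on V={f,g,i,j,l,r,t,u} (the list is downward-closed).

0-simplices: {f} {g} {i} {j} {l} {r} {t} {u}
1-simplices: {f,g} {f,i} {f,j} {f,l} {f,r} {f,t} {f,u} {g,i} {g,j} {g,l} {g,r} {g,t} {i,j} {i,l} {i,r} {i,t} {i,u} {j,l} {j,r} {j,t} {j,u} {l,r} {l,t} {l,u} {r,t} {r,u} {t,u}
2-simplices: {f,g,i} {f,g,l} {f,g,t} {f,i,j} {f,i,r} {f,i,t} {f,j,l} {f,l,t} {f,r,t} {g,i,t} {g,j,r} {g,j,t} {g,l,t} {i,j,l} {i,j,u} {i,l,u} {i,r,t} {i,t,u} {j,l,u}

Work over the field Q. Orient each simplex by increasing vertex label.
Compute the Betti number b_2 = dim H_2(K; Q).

n_0=8 n_1=27 n_2=19  [Q]
∂1: piv[fg,fi,fj,fl,fr,ft,fu] rk=7  ker:gi,gj,gl,gr,gt,ij,il,ir,it,iu,jl,jr,jt,ju,lr,lt,lu,rt,ru,tu
∂2: piv[fgi,fgl,fgt,fij,fir,fit,fjl,flt,frt,gjr,gjt,ijl,iju,ilu,itu] rk=15  ker:git,glt,irt,jlu
b_2=(19−15)−0=4

b_2=4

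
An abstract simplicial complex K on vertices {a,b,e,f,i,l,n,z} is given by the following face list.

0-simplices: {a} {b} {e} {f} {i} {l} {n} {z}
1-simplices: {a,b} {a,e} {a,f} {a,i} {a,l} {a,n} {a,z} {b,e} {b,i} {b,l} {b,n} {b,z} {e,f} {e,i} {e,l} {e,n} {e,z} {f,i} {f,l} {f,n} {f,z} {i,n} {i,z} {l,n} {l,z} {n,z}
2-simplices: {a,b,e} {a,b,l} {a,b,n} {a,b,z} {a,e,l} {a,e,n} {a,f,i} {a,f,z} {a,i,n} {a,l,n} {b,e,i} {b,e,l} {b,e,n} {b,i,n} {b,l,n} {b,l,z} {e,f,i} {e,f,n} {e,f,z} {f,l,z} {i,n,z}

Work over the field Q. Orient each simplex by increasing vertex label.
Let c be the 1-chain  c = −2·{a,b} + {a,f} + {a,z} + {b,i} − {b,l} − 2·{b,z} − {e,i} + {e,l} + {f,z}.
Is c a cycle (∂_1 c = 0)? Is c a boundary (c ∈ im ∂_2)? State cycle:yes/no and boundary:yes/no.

n_0=8 n_1=26 n_2=21  [Q]
∂1: piv[ab,ae,af,ai,al,an,az] rk=7  ker:be,bi,bl,bn,bz,ef,ei,el,en,ez,fi,fl,fn,fz,in,iz,ln,lz,nz
∂2: piv[abe,abl,abn,abz,ael,aen,afi,afz,ain,aln,bei,bin,blz,efi,efn,efz,flz,inz] rk=18  ker:bel,ben,bln
∂1c = 0
c vs im∂2: reduces to 0 ⇒ boundary

cycle:yes boundary:yes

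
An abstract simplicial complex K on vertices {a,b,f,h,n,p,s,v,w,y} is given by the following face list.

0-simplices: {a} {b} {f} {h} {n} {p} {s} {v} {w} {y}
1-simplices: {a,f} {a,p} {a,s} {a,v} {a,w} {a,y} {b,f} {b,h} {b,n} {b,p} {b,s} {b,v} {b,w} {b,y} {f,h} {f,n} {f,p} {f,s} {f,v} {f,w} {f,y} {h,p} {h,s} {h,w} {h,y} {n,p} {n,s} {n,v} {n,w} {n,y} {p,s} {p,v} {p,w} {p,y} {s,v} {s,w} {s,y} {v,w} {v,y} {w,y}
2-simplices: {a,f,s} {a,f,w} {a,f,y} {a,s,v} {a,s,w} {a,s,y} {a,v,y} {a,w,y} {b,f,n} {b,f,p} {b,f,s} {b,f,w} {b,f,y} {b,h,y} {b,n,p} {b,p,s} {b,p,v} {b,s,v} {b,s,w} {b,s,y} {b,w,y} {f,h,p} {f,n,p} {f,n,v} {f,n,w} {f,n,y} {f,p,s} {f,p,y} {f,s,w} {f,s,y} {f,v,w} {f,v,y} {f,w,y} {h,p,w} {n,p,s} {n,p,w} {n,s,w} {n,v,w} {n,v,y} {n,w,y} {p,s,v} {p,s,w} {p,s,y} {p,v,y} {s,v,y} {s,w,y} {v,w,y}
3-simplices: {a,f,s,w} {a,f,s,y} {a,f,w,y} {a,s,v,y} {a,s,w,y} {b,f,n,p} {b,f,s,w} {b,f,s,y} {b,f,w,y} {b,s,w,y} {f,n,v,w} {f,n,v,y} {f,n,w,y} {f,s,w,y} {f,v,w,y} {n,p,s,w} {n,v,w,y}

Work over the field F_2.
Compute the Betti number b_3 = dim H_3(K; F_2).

n_0=10 n_1=40 n_2=47 n_3=17  [Z2]
∂1: piv[af,ap,as,av,aw,ay,bf,bh,bn] rk=9  ker:bp,bs,bv,bw,by,fh,fn,fp,fs,fv,fw,fy,hp,hs,hw,hy,np,ns,nv,nw,ny,ps,pv,pw,py,sv,sw,sy,vw,vy,wy
∂2: piv[afs,afw,afy,asv,asw,asy,avy,awy,bfn,bfp,bfs,bfw,bfy,bhy,bnp,bps,bpv,bsv,fhp,fnv,fnw,fny,fpy,fvw,fvy,hpw,nps,npw] rk=28  ker:bsw,bsy,bwy,fnp,fps,fsw,fsy,fwy,nsw,nvw,nvy,nwy,psv,psw,psy,pvy,svy,swy,vwy
∂3: piv[afsw,afsy,afwy,asvy,aswy,bfnp,bfsw,bfsy,bfwy,fnvw,fnvy,fnwy,fvwy,npsw] rk=14  ker:bswy,fswy,nvwy
b_3=(17−14)−0=3

b_3=3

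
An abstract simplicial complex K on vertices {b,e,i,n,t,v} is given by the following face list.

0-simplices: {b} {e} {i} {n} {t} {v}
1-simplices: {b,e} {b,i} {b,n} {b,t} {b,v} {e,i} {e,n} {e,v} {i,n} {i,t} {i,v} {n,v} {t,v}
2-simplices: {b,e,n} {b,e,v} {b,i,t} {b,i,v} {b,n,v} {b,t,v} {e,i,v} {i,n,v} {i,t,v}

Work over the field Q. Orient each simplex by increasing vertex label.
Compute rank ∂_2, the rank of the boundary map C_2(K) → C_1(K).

n_0=6 n_1=13 n_2=9  [Q]
∂1: piv[be,bi,bn,bt,bv] rk=5  ker:ei,en,ev,in,it,iv,nv,tv
∂2: piv[ben,bev,bit,biv,bnv,btv,eiv,inv] rk=8  ker:itv
rk∂_2=8

rank∂_2=8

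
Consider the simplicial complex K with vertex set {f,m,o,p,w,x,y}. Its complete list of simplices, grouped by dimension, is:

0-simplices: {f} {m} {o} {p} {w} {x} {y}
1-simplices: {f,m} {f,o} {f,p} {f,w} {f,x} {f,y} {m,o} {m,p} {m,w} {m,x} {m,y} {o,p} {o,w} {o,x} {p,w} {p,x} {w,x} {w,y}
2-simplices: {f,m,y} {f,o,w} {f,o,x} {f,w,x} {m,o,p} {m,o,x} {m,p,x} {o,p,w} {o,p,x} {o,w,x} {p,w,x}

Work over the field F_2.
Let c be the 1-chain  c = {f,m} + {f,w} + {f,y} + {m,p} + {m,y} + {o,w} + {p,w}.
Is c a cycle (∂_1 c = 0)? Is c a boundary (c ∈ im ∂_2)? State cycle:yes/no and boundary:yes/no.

cycle:no boundary:no

n_0=7 n_1=18 n_2=11  [Z2]
∂1: piv[fm,fo,fp,fw,fx,fy] rk=6  ker:mo,mp,mw,mx,my,op,ow,ox,pw,px,wx,wy
∂2: piv[fmy,fow,fox,fwx,mop,mox,mpx,opw] rk=8  ker:opx,owx,pwx
∂1c = {f} + {m} + {o} + {w}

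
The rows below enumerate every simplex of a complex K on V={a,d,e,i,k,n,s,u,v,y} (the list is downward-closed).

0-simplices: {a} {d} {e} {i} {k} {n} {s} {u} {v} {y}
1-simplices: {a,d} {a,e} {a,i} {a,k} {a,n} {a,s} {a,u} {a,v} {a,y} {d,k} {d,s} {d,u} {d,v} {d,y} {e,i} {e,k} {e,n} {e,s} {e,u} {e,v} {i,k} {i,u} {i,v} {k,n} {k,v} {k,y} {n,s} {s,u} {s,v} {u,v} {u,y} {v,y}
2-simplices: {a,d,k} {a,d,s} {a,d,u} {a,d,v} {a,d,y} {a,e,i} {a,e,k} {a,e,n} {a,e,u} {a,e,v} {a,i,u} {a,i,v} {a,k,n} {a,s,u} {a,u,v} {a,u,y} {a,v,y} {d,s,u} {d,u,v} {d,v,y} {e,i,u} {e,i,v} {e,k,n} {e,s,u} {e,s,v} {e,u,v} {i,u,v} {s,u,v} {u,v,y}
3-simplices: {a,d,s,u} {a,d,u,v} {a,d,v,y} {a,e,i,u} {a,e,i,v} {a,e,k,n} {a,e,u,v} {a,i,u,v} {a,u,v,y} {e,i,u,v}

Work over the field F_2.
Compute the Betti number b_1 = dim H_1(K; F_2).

n_0=10 n_1=32 n_2=29 n_3=10  [Z2]
∂1: piv[ad,ae,ai,ak,an,as,au,av,ay] rk=9  ker:dk,ds,du,dv,dy,ei,ek,en,es,eu,ev,ik,iu,iv,kn,kv,ky,ns,su,sv,uv,uy,vy
∂2: piv[adk,ads,adu,adv,ady,aei,aek,aen,aeu,aev,aiu,aiv,akn,asu,auv,auy,avy,esu,esv] rk=19  ker:dsu,duv,dvy,eiu,eiv,ekn,euv,iuv,suv,uvy
∂3: piv[adsu,aduv,advy,aeiu,aeiv,aekn,aeuv,aiuv,auvy] rk=9  ker:eiuv
b_1=(32−9)−19=4

b_1=4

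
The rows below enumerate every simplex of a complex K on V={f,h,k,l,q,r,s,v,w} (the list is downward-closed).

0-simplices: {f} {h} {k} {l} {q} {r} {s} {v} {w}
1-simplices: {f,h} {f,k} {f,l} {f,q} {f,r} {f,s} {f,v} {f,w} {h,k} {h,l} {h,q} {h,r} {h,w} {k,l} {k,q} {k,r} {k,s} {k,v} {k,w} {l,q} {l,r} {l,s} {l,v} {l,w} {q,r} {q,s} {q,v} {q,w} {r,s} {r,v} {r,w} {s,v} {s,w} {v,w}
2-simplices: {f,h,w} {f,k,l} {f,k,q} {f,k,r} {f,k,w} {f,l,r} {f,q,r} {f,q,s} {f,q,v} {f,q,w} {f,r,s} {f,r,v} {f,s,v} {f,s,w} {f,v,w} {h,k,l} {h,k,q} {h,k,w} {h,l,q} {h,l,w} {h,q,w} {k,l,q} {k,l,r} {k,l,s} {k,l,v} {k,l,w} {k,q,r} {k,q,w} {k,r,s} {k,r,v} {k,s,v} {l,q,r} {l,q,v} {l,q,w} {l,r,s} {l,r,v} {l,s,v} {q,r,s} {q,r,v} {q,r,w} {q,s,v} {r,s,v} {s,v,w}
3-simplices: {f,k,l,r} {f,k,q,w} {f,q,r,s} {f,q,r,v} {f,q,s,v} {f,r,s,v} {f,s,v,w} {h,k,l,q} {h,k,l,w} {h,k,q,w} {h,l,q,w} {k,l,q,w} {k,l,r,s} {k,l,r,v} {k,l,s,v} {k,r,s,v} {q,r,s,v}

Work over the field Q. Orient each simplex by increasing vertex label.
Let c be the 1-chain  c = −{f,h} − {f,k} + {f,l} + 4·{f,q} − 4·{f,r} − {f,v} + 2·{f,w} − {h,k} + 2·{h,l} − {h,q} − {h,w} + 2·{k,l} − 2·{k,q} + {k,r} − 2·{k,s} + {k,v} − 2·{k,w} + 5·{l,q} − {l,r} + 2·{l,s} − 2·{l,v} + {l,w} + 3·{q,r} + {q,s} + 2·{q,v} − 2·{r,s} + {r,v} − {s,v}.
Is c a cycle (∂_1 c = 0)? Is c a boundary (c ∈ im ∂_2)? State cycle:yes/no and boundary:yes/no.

n_0=9 n_1=34 n_2=43 n_3=17  [Q]
∂1: piv[fh,fk,fl,fq,fr,fs,fv,fw] rk=8  ker:hk,hl,hq,hr,hw,kl,kq,kr,ks,kv,kw,lq,lr,ls,lv,lw,qr,qs,qv,qw,rs,rv,rw,sv,sw,vw
∂2: piv[fhw,fkl,fkq,fkr,fkw,flr,fqr,fqs,fqv,fqw,frs,frv,fsv,fsw,fvw,hkl,hkq,hkw,hlq,hlw,kls,klv,krs,krv,qrw] rk=25  ker:hqw,klq,klr,klw,kqr,kqw,ksv,lqr,lqv,lqw,lrs,lrv,lsv,qrs,qrv,qsv,rsv,svw
∂3: piv[fklr,fkqw,fqrs,fqrv,fqsv,frsv,fsvw,hklq,hklw,hkqw,hlqw,klrs,klrv,klsv,krsv] rk=15  ker:klqw,qrsv
∂1c = 0
c vs im∂2: reduces to 0 ⇒ boundary

cycle:yes boundary:yes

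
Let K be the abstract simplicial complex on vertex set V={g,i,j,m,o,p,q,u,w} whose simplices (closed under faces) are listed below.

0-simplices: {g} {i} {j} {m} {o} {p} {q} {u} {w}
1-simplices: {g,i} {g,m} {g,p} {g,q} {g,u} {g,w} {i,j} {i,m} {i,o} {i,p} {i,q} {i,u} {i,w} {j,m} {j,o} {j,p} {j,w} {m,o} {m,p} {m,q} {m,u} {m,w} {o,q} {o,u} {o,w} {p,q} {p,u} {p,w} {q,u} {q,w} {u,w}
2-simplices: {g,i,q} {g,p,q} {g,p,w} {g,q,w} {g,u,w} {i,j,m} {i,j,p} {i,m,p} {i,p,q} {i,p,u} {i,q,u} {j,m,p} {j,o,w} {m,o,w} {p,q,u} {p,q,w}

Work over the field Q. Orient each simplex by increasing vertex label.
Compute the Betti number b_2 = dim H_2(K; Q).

b_2=3

n_0=9 n_1=31 n_2=16  [Q]
∂1: piv[gi,gm,gp,gq,gu,gw,ij,io] rk=8  ker:im,ip,iq,iu,iw,jm,jo,jp,jw,mo,mp,mq,mu,mw,oq,ou,ow,pq,pu,pw,qu,qw,uw
∂2: piv[giq,gpq,gpw,gqw,guw,ijm,ijp,imp,ipq,ipu,iqu,jow,mow] rk=13  ker:jmp,pqu,pqw
b_2=(16−13)−0=3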